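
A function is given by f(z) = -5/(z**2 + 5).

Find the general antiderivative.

A first test for any F(z): its z-derivative must equal f(z) identically.
Check: d/dz[-sqrt(5)*atan(sqrt(5)*z/5)] = -5/(z**2 + 5) = f(z).

F(z) = -sqrt(5)*atan(sqrt(5)*z/5) + C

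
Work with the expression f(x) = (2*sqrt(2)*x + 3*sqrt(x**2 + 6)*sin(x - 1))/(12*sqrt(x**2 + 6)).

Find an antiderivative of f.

Whatever form F(x) takes, F'(x) = f(x) is non-negotiable.
Check: d/dx[-(-2*sqrt(2)*sqrt(x**2 + 6) + 3*cos(x - 1))/12] = (2*sqrt(2)*x + 3*sqrt(x**2 + 6)*sin(x - 1))/(12*sqrt(x**2 + 6)) = f(x).

An antiderivative is F(x) = -(-2*sqrt(2)*sqrt(x**2 + 6) + 3*cos(x - 1))/12.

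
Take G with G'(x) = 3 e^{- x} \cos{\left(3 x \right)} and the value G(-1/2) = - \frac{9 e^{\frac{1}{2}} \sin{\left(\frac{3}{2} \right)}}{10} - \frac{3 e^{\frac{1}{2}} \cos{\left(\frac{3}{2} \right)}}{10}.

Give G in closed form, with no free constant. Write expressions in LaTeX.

Check a candidate G(x) by differentiating: d/dx[G] must match the given G'(x).
A general antiderivative is \frac{9 e^{- x} \sin{\left(3 x \right)}}{10} - \frac{3 e^{- x} \cos{\left(3 x \right)}}{10} + C.
The condition gives C = - \frac{9 e^{\frac{1}{2}} \sin{\left(\frac{3}{2} \right)}}{10} - \frac{3 e^{\frac{1}{2}} \cos{\left(\frac{3}{2} \right)}}{10} - (- \frac{9 e^{\frac{1}{2}} \sin{\left(\frac{3}{2} \right)}}{10} - \frac{3 e^{\frac{1}{2}} \cos{\left(\frac{3}{2} \right)}}{10}) = 0.
So G(x) = \frac{\left(9 \sin{\left(3 x \right)} - 3 \cos{\left(3 x \right)}\right) e^{- x}}{10}.
Check: d/dx[\frac{\left(9 \sin{\left(3 x \right)} - 3 \cos{\left(3 x \right)}\right) e^{- x}}{10}] = 3 e^{- x} \cos{\left(3 x \right)} = G'(x).

G(x) = \frac{\left(9 \sin{\left(3 x \right)} - 3 \cos{\left(3 x \right)}\right) e^{- x}}{10}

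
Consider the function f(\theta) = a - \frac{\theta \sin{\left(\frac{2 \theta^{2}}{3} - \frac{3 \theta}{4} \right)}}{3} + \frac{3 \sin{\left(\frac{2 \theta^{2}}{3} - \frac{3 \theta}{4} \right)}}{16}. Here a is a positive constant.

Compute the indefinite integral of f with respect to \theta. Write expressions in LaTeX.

The integrand splits into summands that can be handled one at a time.
Check: d/d\theta[\frac{4 a \theta + \cos{\left(\frac{2 \theta^{2}}{3} - \frac{3 \theta}{4} \right)}}{4}] = a - \frac{\theta \sin{\left(\frac{2 \theta^{2}}{3} - \frac{3 \theta}{4} \right)}}{3} + \frac{3 \sin{\left(\frac{2 \theta^{2}}{3} - \frac{3 \theta}{4} \right)}}{16} = f(\theta).

F(\theta) = \frac{4 a \theta + \cos{\left(\frac{2 \theta^{2}}{3} - \frac{3 \theta}{4} \right)}}{4} + C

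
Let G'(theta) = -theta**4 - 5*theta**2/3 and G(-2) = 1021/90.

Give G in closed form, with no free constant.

G(theta) = (-18*theta**5 - 50*theta**3 + 45)/90

Integrate term by term and add the pieces.
A general antiderivative is -theta**5/5 - 5*theta**3/9 + C.
The condition gives C = 1021/90 - (488/45) = 1/2.
So G(theta) = (-18*theta**5 - 50*theta**3 + 45)/90.
Check: d/dtheta[(-18*theta**5 - 50*theta**3 + 45)/90] = -theta**4 - 5*theta**2/3 = G'(theta).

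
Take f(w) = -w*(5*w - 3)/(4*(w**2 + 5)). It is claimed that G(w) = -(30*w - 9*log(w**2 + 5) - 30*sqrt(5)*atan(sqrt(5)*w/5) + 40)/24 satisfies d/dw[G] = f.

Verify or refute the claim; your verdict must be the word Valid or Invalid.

Valid - the claim checks out under differentiation.

d/dw[G] = (-5*w**2 + 3*w)/(4*w**2 + 20)
This equals f(w) exactly, so the claim holds.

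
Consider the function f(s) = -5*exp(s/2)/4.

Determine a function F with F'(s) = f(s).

Whatever form F(s) takes, F'(s) = f(s) is non-negotiable.
Check: d/ds[-5*exp(s/2)/2] = -5*exp(s/2)/4 = f(s).

An antiderivative is F(s) = -5*exp(s/2)/2.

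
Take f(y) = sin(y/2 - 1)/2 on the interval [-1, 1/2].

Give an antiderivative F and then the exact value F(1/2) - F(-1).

Antiderivative: F(y) = -cos(y/2 - 1); value = -cos(3/4) + cos(3/2)

A candidate is checked by its d/dy: the result must match f(y).
F(y) = -cos(y/2 - 1) is an antiderivative of f.
Check: d/dy[-cos(y/2 - 1)] = sin(y/2 - 1)/2 = f(y).
F(1/2) = -cos(3/4); F(-1) = -cos(3/2).
Integral = F(1/2) - F(-1) = -cos(3/4) + cos(3/2).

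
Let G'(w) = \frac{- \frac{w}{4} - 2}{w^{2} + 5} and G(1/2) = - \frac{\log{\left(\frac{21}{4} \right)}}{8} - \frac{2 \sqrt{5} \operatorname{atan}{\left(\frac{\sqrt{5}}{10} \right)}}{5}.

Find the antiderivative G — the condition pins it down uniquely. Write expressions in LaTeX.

G(w) = \frac{- 5 \log{\left(w^{2} + 5 \right)} - 16 \sqrt{5} \operatorname{atan}{\left(\frac{\sqrt{5} w}{5} \right)}}{40}

Since d/dw undoes antidifferentiation here, G(w) must give back the stated G'(w).
A general antiderivative is - \frac{\log{\left(w^{2} + 5 \right)}}{8} - \frac{2 \sqrt{5} \operatorname{atan}{\left(\frac{\sqrt{5} w}{5} \right)}}{5} + C.
The condition gives C = - \frac{\log{\left(\frac{21}{4} \right)}}{8} - \frac{2 \sqrt{5} \operatorname{atan}{\left(\frac{\sqrt{5}}{10} \right)}}{5} - (- \frac{\log{\left(\frac{21}{4} \right)}}{8} - \frac{2 \sqrt{5} \operatorname{atan}{\left(\frac{\sqrt{5}}{10} \right)}}{5}) = 0.
So G(w) = \frac{- 5 \log{\left(w^{2} + 5 \right)} - 16 \sqrt{5} \operatorname{atan}{\left(\frac{\sqrt{5} w}{5} \right)}}{40}.
Check: d/dw[\frac{- 5 \log{\left(w^{2} + 5 \right)} - 16 \sqrt{5} \operatorname{atan}{\left(\frac{\sqrt{5} w}{5} \right)}}{40}] = \frac{- w - 8}{4 w^{2} + 20}, which equals G'(w).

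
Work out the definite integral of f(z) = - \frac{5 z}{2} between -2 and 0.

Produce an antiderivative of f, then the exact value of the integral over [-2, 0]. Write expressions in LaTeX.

An antiderivative F(z) passes only if d/dz[F] lands on f(z) exactly.
F(z) = - \frac{5 z^{2}}{4} is an antiderivative of f.
Check: d/dz[- \frac{5 z^{2}}{4}] = - \frac{5 z}{2} = f(z).
F(0) = 0; F(-2) = -5.
Integral = F(0) - F(-2) = 5.

Antiderivative: F(z) = - \frac{5 z^{2}}{4}; value = 5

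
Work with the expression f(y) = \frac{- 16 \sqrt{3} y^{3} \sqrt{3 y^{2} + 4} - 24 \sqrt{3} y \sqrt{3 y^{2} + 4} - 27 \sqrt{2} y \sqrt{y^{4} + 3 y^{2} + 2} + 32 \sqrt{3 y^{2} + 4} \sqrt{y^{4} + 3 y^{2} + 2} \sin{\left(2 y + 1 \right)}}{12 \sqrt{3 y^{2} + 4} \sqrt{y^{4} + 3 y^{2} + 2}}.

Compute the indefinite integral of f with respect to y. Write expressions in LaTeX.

A first test for any F(y): its y-derivative must equal f(y) identically.
Check: d/dy[- \frac{3 \sqrt{\frac{3 y^{2}}{2} + 2}}{2} - 2 \sqrt{\frac{y^{4}}{3} + y^{2} + \frac{2}{3}} - \frac{4 \cos{\left(2 y + 1 \right)}}{3}] = \frac{- 16 \sqrt{3} y^{3} \sqrt{3 y^{2} + 4} - 24 \sqrt{3} y \sqrt{3 y^{2} + 4} - 27 \sqrt{2} y \sqrt{y^{4} + 3 y^{2} + 2} + 32 \sqrt{3 y^{2} + 4} \sqrt{y^{4} + 3 y^{2} + 2} \sin{\left(2 y + 1 \right)}}{12 \sqrt{3 y^{2} + 4} \sqrt{y^{4} + 3 y^{2} + 2}} = f(y).

F(y) = - \frac{3 \sqrt{\frac{3 y^{2}}{2} + 2}}{2} - 2 \sqrt{\frac{y^{4}}{3} + y^{2} + \frac{2}{3}} - \frac{4 \cos{\left(2 y + 1 \right)}}{3} + C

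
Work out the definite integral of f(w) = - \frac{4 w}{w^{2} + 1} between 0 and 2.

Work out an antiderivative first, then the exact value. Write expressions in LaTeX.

Antiderivative: F(w) = - 2 \log{\left(3 w^{2} + 3 \right)}; value = - 2 \log{\left(15 \right)} + 2 \log{\left(3 \right)}

f matches the chain-rule pattern g'(h)*h' with inner function h(w) = 3 w^{2} + 3; substituting u = h(w) collapses the integral.
F(w) = - 2 \log{\left(3 w^{2} + 3 \right)} is an antiderivative of f.
Check: d/dw[- 2 \log{\left(3 w^{2} + 3 \right)}] = - \frac{4 w}{w^{2} + 1} = f(w).
F(2) = - 2 \log{\left(15 \right)}; F(0) = - 2 \log{\left(3 \right)}.
Integral = F(2) - F(0) = - 2 \log{\left(15 \right)} + 2 \log{\left(3 \right)}.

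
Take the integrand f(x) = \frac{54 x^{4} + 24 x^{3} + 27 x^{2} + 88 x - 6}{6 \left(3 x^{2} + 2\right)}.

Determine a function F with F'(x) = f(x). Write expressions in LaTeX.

An antiderivative is F(x) = \frac{6 x^{3} + 4 x^{2} - 3 x + 12 \log{\left(\frac{3 x^{2}}{2} + 1 \right)} - 6}{6}.

Whatever form F(x) takes, F'(x) = f(x) is non-negotiable.
Check: d/dx[\frac{6 x^{3} + 4 x^{2} - 3 x + 12 \log{\left(\frac{3 x^{2}}{2} + 1 \right)} - 6}{6}] = \frac{54 x^{4} + 24 x^{3} + 27 x^{2} + 88 x - 6}{18 x^{2} + 12}, which equals f(x).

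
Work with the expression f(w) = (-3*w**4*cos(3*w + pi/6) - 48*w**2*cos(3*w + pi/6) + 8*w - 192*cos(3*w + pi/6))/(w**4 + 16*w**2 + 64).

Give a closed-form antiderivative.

Any candidate F(w) must reproduce f(w) exactly when differentiated.
Check: d/dw[(-w**2*sin(3*w + pi/6) - 8*sin(3*w + pi/6) - 4)/(w**2 + 8)] = (-3*w**4*cos(3*w + pi/6) - 48*w**2*cos(3*w + pi/6) + 8*w - 192*cos(3*w + pi/6))/(w**4 + 16*w**2 + 64) = f(w).

An antiderivative is F(w) = (-w**2*sin(3*w + pi/6) - 8*sin(3*w + pi/6) - 4)/(w**2 + 8).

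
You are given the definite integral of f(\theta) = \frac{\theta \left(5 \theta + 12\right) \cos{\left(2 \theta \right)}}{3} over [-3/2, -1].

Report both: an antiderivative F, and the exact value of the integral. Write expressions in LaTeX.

Since d/d\theta undoes antidifferentiation here, F'(\theta) = f(\theta) is required of F(\theta).
F(\theta) = \frac{10 \theta^{2} \sin{\left(2 \theta \right)} + 24 \theta \sin{\left(2 \theta \right)} + 10 \theta \cos{\left(2 \theta \right)} - 5 \sin{\left(2 \theta \right)} + 12 \cos{\left(2 \theta \right)}}{12} is an antiderivative of f.
Check: d/d\theta[\frac{10 \theta^{2} \sin{\left(2 \theta \right)} + 24 \theta \sin{\left(2 \theta \right)} + 10 \theta \cos{\left(2 \theta \right)} - 5 \sin{\left(2 \theta \right)} + 12 \cos{\left(2 \theta \right)}}{12}] = \frac{5 \theta^{2} \cos{\left(2 \theta \right)}}{3} + 4 \theta \cos{\left(2 \theta \right)}, which equals f(\theta).
F(-1) = \frac{\cos{\left(2 \right)}}{6} + \frac{19 \sin{\left(2 \right)}}{12}; F(-3/2) = \frac{37 \sin{\left(3 \right)}}{24} - \frac{\cos{\left(3 \right)}}{4}.
Integral = F(-1) - F(-3/2) = \frac{\cos{\left(3 \right)}}{4} - \frac{37 \sin{\left(3 \right)}}{24} + \frac{\cos{\left(2 \right)}}{6} + \frac{19 \sin{\left(2 \right)}}{12}.

Antiderivative: F(\theta) = \frac{10 \theta^{2} \sin{\left(2 \theta \right)} + 24 \theta \sin{\left(2 \theta \right)} + 10 \theta \cos{\left(2 \theta \right)} - 5 \sin{\left(2 \theta \right)} + 12 \cos{\left(2 \theta \right)}}{12}; value = \frac{\cos{\left(3 \right)}}{4} - \frac{37 \sin{\left(3 \right)}}{24} + \frac{\cos{\left(2 \right)}}{6} + \frac{19 \sin{\left(2 \right)}}{12}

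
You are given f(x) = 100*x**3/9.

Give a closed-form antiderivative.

An antiderivative is F(x) = 25*x**4/9.

Since d/dx undoes antidifferentiation here, F'(x) = f(x) is required of F(x).
Check: d/dx[25*x**4/9] = 100*x**3/9 = f(x).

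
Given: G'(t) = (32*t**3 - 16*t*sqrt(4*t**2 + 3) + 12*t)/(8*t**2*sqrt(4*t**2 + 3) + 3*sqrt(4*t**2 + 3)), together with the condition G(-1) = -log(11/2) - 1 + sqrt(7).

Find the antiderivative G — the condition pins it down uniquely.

The proposed G(t) is checked by its d/dt: the result must match the given G'(t).
A general antiderivative is sqrt(4*t**2 + 3) - log(4*t**2 + 3/2) + C.
The condition gives C = -log(11/2) - 1 + sqrt(7) - (-log(11/2) + sqrt(7)) = -1.
So G(t) = sqrt(4*t**2 + 3) - log(4*t**2 + 3/2) - 1.
Check: d/dt[sqrt(4*t**2 + 3) - log(4*t**2 + 3/2) - 1] = (32*t**3 - 16*t*sqrt(4*t**2 + 3) + 12*t)/(8*t**2*sqrt(4*t**2 + 3) + 3*sqrt(4*t**2 + 3)) = G'(t).

G(t) = sqrt(4*t**2 + 3) - log(4*t**2 + 3/2) - 1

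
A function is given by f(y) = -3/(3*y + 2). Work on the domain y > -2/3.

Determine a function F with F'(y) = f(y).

For F(y) to be correct the identity F'(y) - f(y) = 0 must hold.
Check: d/dy[-log(3*y/2 + 1)] = -3/(3*y + 2) = f(y).

An antiderivative is F(y) = -log(3*y/2 + 1).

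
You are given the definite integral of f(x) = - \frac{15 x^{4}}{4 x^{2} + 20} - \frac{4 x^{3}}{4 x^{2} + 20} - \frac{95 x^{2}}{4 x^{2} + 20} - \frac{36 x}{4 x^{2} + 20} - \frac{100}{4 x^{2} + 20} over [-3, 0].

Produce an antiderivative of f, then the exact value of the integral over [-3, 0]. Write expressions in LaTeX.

The integrand splits into summands that can be handled one at a time.
F(x) = - \frac{5 x^{3}}{4} - \frac{x^{2}}{2} - 5 x - 2 \log{\left(x^{2} + 5 \right)} is an antiderivative of f.
Check: d/dx[- \frac{5 x^{3}}{4} - \frac{x^{2}}{2} - 5 x - 2 \log{\left(x^{2} + 5 \right)}] = \frac{- 15 x^{4} - 4 x^{3} - 95 x^{2} - 36 x - 100}{4 x^{2} + 20}, which equals f(x).
F(0) = - 2 \log{\left(5 \right)}; F(-3) = \frac{177}{4} - 2 \log{\left(14 \right)}.
Integral = F(0) - F(-3) = - \frac{177}{4} - 2 \log{\left(5 \right)} + 2 \log{\left(14 \right)}.

Antiderivative: F(x) = - \frac{5 x^{3}}{4} - \frac{x^{2}}{2} - 5 x - 2 \log{\left(x^{2} + 5 \right)}; value = - \frac{177}{4} - 2 \log{\left(5 \right)} + 2 \log{\left(14 \right)}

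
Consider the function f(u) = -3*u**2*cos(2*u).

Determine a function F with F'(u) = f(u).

Differentiate the proposed F(u) back; it has to land on f(u) exactly.
Check: d/du[-3*u**2*sin(2*u)/2 - 3*u*cos(2*u)/2 + 3*sin(2*u)/4] = -3*u**2*cos(2*u) = f(u).

An antiderivative is F(u) = -3*u**2*sin(2*u)/2 - 3*u*cos(2*u)/2 + 3*sin(2*u)/4.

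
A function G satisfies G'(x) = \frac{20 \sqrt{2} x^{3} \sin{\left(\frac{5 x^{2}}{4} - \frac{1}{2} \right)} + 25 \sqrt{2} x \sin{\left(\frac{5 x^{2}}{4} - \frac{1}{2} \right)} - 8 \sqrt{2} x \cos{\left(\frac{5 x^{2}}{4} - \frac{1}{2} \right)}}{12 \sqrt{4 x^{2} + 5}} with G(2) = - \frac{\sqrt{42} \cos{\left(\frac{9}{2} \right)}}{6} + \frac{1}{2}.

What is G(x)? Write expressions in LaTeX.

Recognize the product-rule pattern: G'(x) = u'v + uv' with u = - \frac{\sqrt{2 x^{2} + \frac{5}{2}}}{3}, v = \cos{\left(\frac{5 x^{2}}{4} - \frac{1}{2} \right)}, so integration by parts undoes it.
A general antiderivative is - \frac{\sqrt{2 x^{2} + \frac{5}{2}} \cos{\left(\frac{5 x^{2}}{4} - \frac{1}{2} \right)}}{3} + C.
The condition gives C = - \frac{\sqrt{42} \cos{\left(\frac{9}{2} \right)}}{6} + \frac{1}{2} - (- \frac{\sqrt{42} \cos{\left(\frac{9}{2} \right)}}{6}) = \frac{1}{2}.
So G(x) = \frac{- \sqrt{2} \sqrt{4 x^{2} + 5} \cos{\left(\frac{5 x^{2}}{4} - \frac{1}{2} \right)} + 3}{6}.
Check: d/dx[\frac{- \sqrt{2} \sqrt{4 x^{2} + 5} \cos{\left(\frac{5 x^{2}}{4} - \frac{1}{2} \right)} + 3}{6}] = \frac{20 \sqrt{2} x^{3} \sin{\left(\frac{5 x^{2}}{4} - \frac{1}{2} \right)} + 25 \sqrt{2} x \sin{\left(\frac{5 x^{2}}{4} - \frac{1}{2} \right)} - 8 \sqrt{2} x \cos{\left(\frac{5 x^{2}}{4} - \frac{1}{2} \right)}}{12 \sqrt{4 x^{2} + 5}} = G'(x).

G(x) = \frac{- \sqrt{2} \sqrt{4 x^{2} + 5} \cos{\left(\frac{5 x^{2}}{4} - \frac{1}{2} \right)} + 3}{6}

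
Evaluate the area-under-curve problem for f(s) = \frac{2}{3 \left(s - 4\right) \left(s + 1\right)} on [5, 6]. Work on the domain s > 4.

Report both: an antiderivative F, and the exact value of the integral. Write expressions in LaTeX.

Antiderivative: F(s) = - \frac{2 \left(- \log{\left(s - 4 \right)} + \log{\left(s + 1 \right)}\right)}{15}; value = - \frac{2 \log{\left(7 \right)}}{15} + \frac{2 \log{\left(2 \right)}}{15} + \frac{2 \log{\left(6 \right)}}{15}

The denominator factors as 3 \left(s - 4\right) \left(s + 1\right); partial fractions split f into directly integrable pieces: - \frac{2}{15 \left(s + 1\right)} + \frac{2}{15 \left(s - 4\right)}.
F(s) = - \frac{2 \left(- \log{\left(s - 4 \right)} + \log{\left(s + 1 \right)}\right)}{15} is an antiderivative of f.
Check: d/ds[- \frac{2 \left(- \log{\left(s - 4 \right)} + \log{\left(s + 1 \right)}\right)}{15}] = \frac{2}{3 s^{2} - 9 s - 12}, which equals f(s).
F(6) = - \frac{2 \log{\left(7 \right)}}{15} + \frac{2 \log{\left(2 \right)}}{15}; F(5) = - \frac{2 \log{\left(6 \right)}}{15}.
Integral = F(6) - F(5) = - \frac{2 \log{\left(7 \right)}}{15} + \frac{2 \log{\left(2 \right)}}{15} + \frac{2 \log{\left(6 \right)}}{15}.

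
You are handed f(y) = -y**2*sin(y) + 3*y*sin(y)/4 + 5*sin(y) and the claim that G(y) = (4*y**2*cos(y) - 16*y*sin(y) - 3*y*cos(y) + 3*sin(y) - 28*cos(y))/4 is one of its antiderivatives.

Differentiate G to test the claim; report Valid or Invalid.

Invalid: d/dy[G] - f = -2*y*cos(y) - 2*sin(y), which is not 0.

d/dy[G] = -y**2*sin(y) + 3*y*sin(y)/4 - 2*y*cos(y) + 3*sin(y)
d/dy[G] - f(y) = -2*y*cos(y) - 2*sin(y) != 0.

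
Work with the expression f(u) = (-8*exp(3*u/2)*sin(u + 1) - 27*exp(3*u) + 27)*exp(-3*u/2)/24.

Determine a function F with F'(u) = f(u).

A candidate is checked by its d/du: the result must match f(u).
Check: d/du[-3*exp(3*u/2)/4 + cos(u + 1)/3 - 3*exp(-3*u/2)/4] = (-8*exp(3*u/2)*sin(u + 1) - 27*exp(3*u) + 27)*exp(-3*u/2)/24 = f(u).

An antiderivative is F(u) = -3*exp(3*u/2)/4 + cos(u + 1)/3 - 3*exp(-3*u/2)/4.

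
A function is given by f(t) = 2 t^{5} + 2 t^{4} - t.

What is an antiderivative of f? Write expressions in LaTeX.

An antiderivative is F(t) = \frac{t^{6}}{3} + \frac{2 t^{5}}{5} - \frac{t^{2}}{2}.

Integrate term by term and add the pieces.
Check: d/dt[\frac{t^{6}}{3} + \frac{2 t^{5}}{5} - \frac{t^{2}}{2}] = 2 t^{5} + 2 t^{4} - t = f(t).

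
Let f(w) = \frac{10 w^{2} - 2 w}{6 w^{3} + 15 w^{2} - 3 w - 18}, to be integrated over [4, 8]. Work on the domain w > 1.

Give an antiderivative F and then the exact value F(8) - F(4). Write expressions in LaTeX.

Antiderivative: F(w) = \frac{8 \log{\left(w - 1 \right)} - 153 \log{\left(w + \frac{3}{2} \right)} + 220 \log{\left(w + 2 \right)}}{45}; value = - \frac{44 \log{\left(6 \right)}}{9} - \frac{17 \log{\left(\frac{19}{2} \right)}}{5} - \frac{8 \log{\left(3 \right)}}{45} + \frac{8 \log{\left(7 \right)}}{45} + \frac{17 \log{\left(\frac{11}{2} \right)}}{5} + \frac{44 \log{\left(10 \right)}}{9}

The denominator factors as 3 \left(w - 1\right) \left(w + 2\right) \left(2 w + 3\right); partial fractions split f into directly integrable pieces: - \frac{34}{5 \left(2 w + 3\right)} + \frac{44}{9 \left(w + 2\right)} + \frac{8}{45 \left(w - 1\right)}.
F(w) = \frac{8 \log{\left(w - 1 \right)} - 153 \log{\left(w + \frac{3}{2} \right)} + 220 \log{\left(w + 2 \right)}}{45} is an antiderivative of f.
Check: d/dw[\frac{8 \log{\left(w - 1 \right)} - 153 \log{\left(w + \frac{3}{2} \right)} + 220 \log{\left(w + 2 \right)}}{45}] = \frac{10 w^{2} - 2 w}{6 w^{3} + 15 w^{2} - 3 w - 18} = f(w).
F(8) = - \frac{17 \log{\left(\frac{19}{2} \right)}}{5} + \frac{8 \log{\left(7 \right)}}{45} + \frac{44 \log{\left(10 \right)}}{9}; F(4) = - \frac{17 \log{\left(\frac{11}{2} \right)}}{5} + \frac{8 \log{\left(3 \right)}}{45} + \frac{44 \log{\left(6 \right)}}{9}.
Integral = F(8) - F(4) = - \frac{44 \log{\left(6 \right)}}{9} - \frac{17 \log{\left(\frac{19}{2} \right)}}{5} - \frac{8 \log{\left(3 \right)}}{45} + \frac{8 \log{\left(7 \right)}}{45} + \frac{17 \log{\left(\frac{11}{2} \right)}}{5} + \frac{44 \log{\left(10 \right)}}{9}.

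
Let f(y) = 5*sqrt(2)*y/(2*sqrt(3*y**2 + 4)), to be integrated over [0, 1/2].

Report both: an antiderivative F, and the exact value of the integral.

Antiderivative: F(y) = 5*sqrt(3*y**2/2 + 2)/3; value = -5*sqrt(2)/3 + 5*sqrt(38)/12

The substitution u = 3*y**2/2 + 2 works: f is exactly (dF/du)*(du/dy) for that inner function.
F(y) = 5*sqrt(3*y**2/2 + 2)/3 is an antiderivative of f.
Check: d/dy[5*sqrt(3*y**2/2 + 2)/3] = 5*sqrt(2)*y/(2*sqrt(3*y**2 + 4)) = f(y).
F(1/2) = 5*sqrt(38)/12; F(0) = 5*sqrt(2)/3.
Integral = F(1/2) - F(0) = -5*sqrt(2)/3 + 5*sqrt(38)/12.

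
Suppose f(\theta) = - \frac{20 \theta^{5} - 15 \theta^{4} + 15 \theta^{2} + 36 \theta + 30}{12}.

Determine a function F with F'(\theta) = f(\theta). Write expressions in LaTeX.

A candidate is checked by its d/d\theta: the result must match f(\theta).
Check: d/d\theta[- \frac{\theta \left(10 \theta^{5} - 9 \theta^{4} + 15 \theta^{2} + 54 \theta + 90\right)}{36}] = - \frac{5 \theta^{5}}{3} + \frac{5 \theta^{4}}{4} - \frac{5 \theta^{2}}{4} - 3 \theta - \frac{5}{2}, which equals f(\theta).

An antiderivative is F(\theta) = - \frac{\theta \left(10 \theta^{5} - 9 \theta^{4} + 15 \theta^{2} + 54 \theta + 90\right)}{36}.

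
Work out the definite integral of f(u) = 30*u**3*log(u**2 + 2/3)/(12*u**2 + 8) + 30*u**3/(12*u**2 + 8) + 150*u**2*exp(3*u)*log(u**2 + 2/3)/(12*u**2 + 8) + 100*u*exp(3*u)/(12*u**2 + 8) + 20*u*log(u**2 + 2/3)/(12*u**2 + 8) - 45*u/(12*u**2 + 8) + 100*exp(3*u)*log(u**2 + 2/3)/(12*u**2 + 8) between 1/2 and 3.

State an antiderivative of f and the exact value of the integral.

Recognize the product-rule pattern: f = v'r + vr' with v = 5*u**2/4 + 25*exp(3*u)/6 - 15/8, r = log(u**2 + 2/3), so integration by parts undoes it.
F(u) = 5*u**2*log(u**2 + 2/3)/4 + 25*exp(3*u)*log(u**2 + 2/3)/6 - 15*log(u**2 + 2/3)/8 is an antiderivative of f.
Check: d/du[5*u**2*log(u**2 + 2/3)/4 + 25*exp(3*u)*log(u**2 + 2/3)/6 - 15*log(u**2 + 2/3)/8] = (30*u**3*log(u**2 + 2/3) + 30*u**3 + 150*u**2*exp(3*u)*log(u**2 + 2/3) + 100*u*exp(3*u) + 20*u*log(u**2 + 2/3) - 45*u + 100*exp(3*u)*log(u**2 + 2/3))/(12*u**2 + 8), which equals f(u).
F(3) = 75*log(29/3)/8 + 25*exp(9)*log(29/3)/6; F(1/2) = 25*exp(3/2)*log(11/12)/6 - 25*log(11/12)/16.
Integral = F(3) - F(1/2) = 25*log(11/12)/16 - 25*exp(3/2)*log(11/12)/6 + 75*log(29/3)/8 + 25*exp(9)*log(29/3)/6.

Antiderivative: F(u) = 5*u**2*log(u**2 + 2/3)/4 + 25*exp(3*u)*log(u**2 + 2/3)/6 - 15*log(u**2 + 2/3)/8; value = 25*log(11/12)/16 - 25*exp(3/2)*log(11/12)/6 + 75*log(29/3)/8 + 25*exp(9)*log(29/3)/6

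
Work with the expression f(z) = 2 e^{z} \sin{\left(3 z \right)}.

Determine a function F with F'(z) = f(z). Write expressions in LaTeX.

Whatever form F(z) takes, F'(z) = f(z) is non-negotiable.
Check: d/dz[- \frac{\left(- \sin{\left(3 z \right)} + 3 \cos{\left(3 z \right)}\right) e^{z}}{5}] = 2 e^{z} \sin{\left(3 z \right)} = f(z).

An antiderivative is F(z) = - \frac{\left(- \sin{\left(3 z \right)} + 3 \cos{\left(3 z \right)}\right) e^{z}}{5}.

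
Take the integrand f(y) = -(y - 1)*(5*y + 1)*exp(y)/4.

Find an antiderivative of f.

An antiderivative is F(y) = (-5*y**2 + 14*y - 13)*exp(y)/4.

Recognize the product-rule pattern: f = u'v + uv' with u = -5*y**2/4 + 7*y/2 - 13/4, v = exp(y), so integration by parts undoes it.
Check: d/dy[(-5*y**2 + 14*y - 13)*exp(y)/4] = -5*y**2*exp(y)/4 + y*exp(y) + exp(y)/4, which equals f(y).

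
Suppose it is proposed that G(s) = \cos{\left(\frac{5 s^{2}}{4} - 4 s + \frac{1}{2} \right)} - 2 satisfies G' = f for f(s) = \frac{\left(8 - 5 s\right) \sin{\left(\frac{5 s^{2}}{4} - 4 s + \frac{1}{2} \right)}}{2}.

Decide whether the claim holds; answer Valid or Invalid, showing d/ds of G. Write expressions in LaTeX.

d/ds[G] = - \frac{5 s \sin{\left(\frac{5 s^{2}}{4} - 4 s + \frac{1}{2} \right)}}{2} + 4 \sin{\left(\frac{5 s^{2}}{4} - 4 s + \frac{1}{2} \right)}
This equals f(s) exactly, so the claim holds.

Valid - differentiating G returns exactly f.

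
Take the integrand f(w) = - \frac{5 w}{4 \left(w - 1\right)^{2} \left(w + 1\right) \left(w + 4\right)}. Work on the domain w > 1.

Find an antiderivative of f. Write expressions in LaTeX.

An antiderivative is F(w) = - \frac{3 \log{\left(w - 1 \right)}}{80} + \frac{5 \log{\left(w + 1 \right)}}{48} - \frac{\log{\left(w + 4 \right)}}{15} + \frac{5}{40 w - 40}.

Factor the denominator (4 \left(w - 1\right)^{2} \left(w + 1\right) \left(w + 4\right)) and decompose: f = - \frac{1}{15 \left(w + 4\right)} + \frac{5}{48 \left(w + 1\right)} - \frac{3}{80 \left(w - 1\right)} - \frac{1}{8 \left(w - 1\right)^{2}}; each piece integrates to a log, atan, or power term.
Check: d/dw[- \frac{3 \log{\left(w - 1 \right)}}{80} + \frac{5 \log{\left(w + 1 \right)}}{48} - \frac{\log{\left(w + 4 \right)}}{15} + \frac{5}{40 w - 40}] = - \frac{5 w}{4 w^{4} + 12 w^{3} - 20 w^{2} - 12 w + 16}, which equals f(w).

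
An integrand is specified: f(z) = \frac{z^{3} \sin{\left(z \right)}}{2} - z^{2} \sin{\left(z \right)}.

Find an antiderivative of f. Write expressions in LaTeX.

The integrand splits into summands that can be handled one at a time.
Check: d/dz[\frac{- z^{3} \cos{\left(z \right)} + 3 z^{2} \sin{\left(z \right)} + 2 z^{2} \cos{\left(z \right)} - 4 z \sin{\left(z \right)} + 6 z \cos{\left(z \right)} - 6 \sin{\left(z \right)} - 4 \cos{\left(z \right)}}{2}] = \frac{z^{3} \sin{\left(z \right)}}{2} - z^{2} \sin{\left(z \right)} = f(z).

An antiderivative is F(z) = \frac{- z^{3} \cos{\left(z \right)} + 3 z^{2} \sin{\left(z \right)} + 2 z^{2} \cos{\left(z \right)} - 4 z \sin{\left(z \right)} + 6 z \cos{\left(z \right)} - 6 \sin{\left(z \right)} - 4 \cos{\left(z \right)}}{2}.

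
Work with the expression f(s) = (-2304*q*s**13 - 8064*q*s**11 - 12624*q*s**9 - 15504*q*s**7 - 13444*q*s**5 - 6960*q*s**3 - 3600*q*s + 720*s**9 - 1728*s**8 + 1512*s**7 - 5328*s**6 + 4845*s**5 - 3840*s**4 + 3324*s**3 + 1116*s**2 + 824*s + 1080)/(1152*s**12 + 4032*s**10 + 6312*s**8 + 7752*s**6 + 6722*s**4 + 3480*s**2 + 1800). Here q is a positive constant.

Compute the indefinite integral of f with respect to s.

Any candidate F(s) must reproduce f(s) exactly when differentiated.
Check: d/ds[-q*s**2 + (s - 1/2)/(2*s**4 + s**2/2 + 5/3) - 5/(4*(4*s**2 + 6))] = (-2304*q*s**13 - 8064*q*s**11 - 12624*q*s**9 - 15504*q*s**7 - 13444*q*s**5 - 6960*q*s**3 - 3600*q*s + 720*s**9 - 1728*s**8 + 1512*s**7 - 5328*s**6 + 4845*s**5 - 3840*s**4 + 3324*s**3 + 1116*s**2 + 824*s + 1080)/(1152*s**12 + 4032*s**10 + 6312*s**8 + 7752*s**6 + 6722*s**4 + 3480*s**2 + 1800) = f(s).

F(s) = -q*s**2 + (s - 1/2)/(2*s**4 + s**2/2 + 5/3) - 5/(4*(4*s**2 + 6)) + C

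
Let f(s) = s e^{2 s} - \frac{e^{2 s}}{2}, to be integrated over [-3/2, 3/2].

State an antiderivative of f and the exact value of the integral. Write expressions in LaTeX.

Antiderivative: F(s) = \frac{s e^{2 s}}{2} - \frac{e^{2 s}}{2}; value = \frac{5}{4 e^{3}} + \frac{e^{3}}{4}

f has the shape u'v + uv' for u = \frac{s}{2} - \frac{1}{2} and v = e^{2 s} — it is the derivative of the product u*v.
F(s) = \frac{s e^{2 s}}{2} - \frac{e^{2 s}}{2} is an antiderivative of f.
Check: d/ds[\frac{s e^{2 s}}{2} - \frac{e^{2 s}}{2}] = s e^{2 s} - \frac{e^{2 s}}{2} = f(s).
F(3/2) = \frac{e^{3}}{4}; F(-3/2) = - \frac{5}{4 e^{3}}.
Integral = F(3/2) - F(-3/2) = \frac{5}{4 e^{3}} + \frac{e^{3}}{4}.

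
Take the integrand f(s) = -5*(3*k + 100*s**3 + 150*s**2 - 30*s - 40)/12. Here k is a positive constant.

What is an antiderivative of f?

An antiderivative is F(s) = -5*k*s/4 - 125*s**4/12 - 125*s**3/6 + 25*s**2/4 + 50*s/3.

Any candidate F(s) must reproduce f(s) exactly when differentiated.
Check: d/ds[-5*k*s/4 - 125*s**4/12 - 125*s**3/6 + 25*s**2/4 + 50*s/3] = -5*k/4 - 125*s**3/3 - 125*s**2/2 + 25*s/2 + 50/3, which equals f(s).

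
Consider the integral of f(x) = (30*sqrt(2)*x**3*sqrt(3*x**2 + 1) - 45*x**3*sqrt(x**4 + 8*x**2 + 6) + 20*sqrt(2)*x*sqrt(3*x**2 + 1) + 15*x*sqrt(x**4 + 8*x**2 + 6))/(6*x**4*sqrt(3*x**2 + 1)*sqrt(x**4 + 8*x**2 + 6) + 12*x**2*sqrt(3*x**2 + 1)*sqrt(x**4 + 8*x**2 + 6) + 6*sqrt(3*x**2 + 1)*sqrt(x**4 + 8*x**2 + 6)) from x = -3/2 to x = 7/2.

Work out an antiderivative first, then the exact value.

Antiderivative: F(x) = -10*sqrt(x**4/2 + 4*x**2 + 3)/(6*x**2 + 6) + 5*sqrt(3*x**2 + 1)/(2*x**2 + 2); value = -5*sqrt(31)/13 - 5*sqrt(8130)/318 + 5*sqrt(151)/53 + 5*sqrt(930)/78

Recognize the product-rule pattern: f = u'v + uv' with u = 5/(2*x**2 + 2), v = sqrt(3*x**2 + 1) - 2*sqrt(x**4/2 + 4*x**2 + 3)/3, so integration by parts undoes it.
F(x) = -10*sqrt(x**4/2 + 4*x**2 + 3)/(6*x**2 + 6) + 5*sqrt(3*x**2 + 1)/(2*x**2 + 2) is an antiderivative of f.
Check: d/dx[-10*sqrt(x**4/2 + 4*x**2 + 3)/(6*x**2 + 6) + 5*sqrt(3*x**2 + 1)/(2*x**2 + 2)] = (60*x**3*sqrt(3*x**2 + 1) - 45*sqrt(2)*x**3*sqrt(x**4 + 8*x**2 + 6) + 40*x*sqrt(3*x**2 + 1) + 15*sqrt(2)*x*sqrt(x**4 + 8*x**2 + 6))/(6*sqrt(2)*x**4*sqrt(3*x**2 + 1)*sqrt(x**4 + 8*x**2 + 6) + 12*sqrt(2)*x**2*sqrt(3*x**2 + 1)*sqrt(x**4 + 8*x**2 + 6) + 6*sqrt(2)*sqrt(3*x**2 + 1)*sqrt(x**4 + 8*x**2 + 6)), which equals f(x).
F(7/2) = -5*sqrt(8130)/318 + 5*sqrt(151)/53; F(-3/2) = -5*sqrt(930)/78 + 5*sqrt(31)/13.
Integral = F(7/2) - F(-3/2) = -5*sqrt(31)/13 - 5*sqrt(8130)/318 + 5*sqrt(151)/53 + 5*sqrt(930)/78.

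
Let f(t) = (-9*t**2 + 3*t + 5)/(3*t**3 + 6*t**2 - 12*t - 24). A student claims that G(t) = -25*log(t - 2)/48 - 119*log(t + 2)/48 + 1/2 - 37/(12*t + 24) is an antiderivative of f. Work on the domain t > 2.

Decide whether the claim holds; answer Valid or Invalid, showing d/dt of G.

d/dt[G] = (-9*t**2 + 3*t + 5)/(3*t**3 + 6*t**2 - 12*t - 24)
This equals f(t) exactly, so the claim holds.

Valid: G'(t) = f(t).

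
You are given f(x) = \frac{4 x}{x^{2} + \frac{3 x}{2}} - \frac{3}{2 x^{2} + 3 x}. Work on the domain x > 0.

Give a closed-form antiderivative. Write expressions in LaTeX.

Factor the denominator (x \left(2 x + 3\right)) and decompose: f = \frac{10}{2 x + 3} - \frac{1}{x}; each piece integrates to a log, atan, or power term.
Check: d/dx[- \log{\left(x \right)} + 5 \log{\left(x + \frac{3}{2} \right)}] = \frac{8 x - 3}{2 x^{2} + 3 x}, which equals f(x).

An antiderivative is F(x) = - \log{\left(x \right)} + 5 \log{\left(x + \frac{3}{2} \right)}.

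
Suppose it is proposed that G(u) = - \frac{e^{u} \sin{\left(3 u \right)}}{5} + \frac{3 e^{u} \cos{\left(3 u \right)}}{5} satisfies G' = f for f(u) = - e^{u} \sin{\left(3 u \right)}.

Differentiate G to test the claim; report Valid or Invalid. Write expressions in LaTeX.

d/du[G] = - 2 e^{u} \sin{\left(3 u \right)}
d/du[G] - f(u) = - e^{u} \sin{\left(3 u \right)} != 0.

Invalid: d/du[G] - f = - e^{u} \sin{\left(3 u \right)}, which is not 0.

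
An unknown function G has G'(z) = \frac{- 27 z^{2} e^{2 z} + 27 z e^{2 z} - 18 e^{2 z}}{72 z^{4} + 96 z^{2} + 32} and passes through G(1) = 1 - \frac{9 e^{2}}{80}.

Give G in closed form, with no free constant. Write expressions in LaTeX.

G(z) = \frac{48 z^{2} - 9 e^{2 z} + 32}{48 z^{2} + 32}

Recognize the product-rule pattern: G'(z) = u'v + uv' with u = - \frac{9}{16 \left(3 z^{2} + 2\right)}, v = e^{2 z}, so integration by parts undoes it.
A general antiderivative is - \frac{9 e^{2 z}}{16 \left(3 z^{2} + 2\right)} + C.
The condition gives C = 1 - \frac{9 e^{2}}{80} - (- \frac{9 e^{2}}{80}) = 1.
So G(z) = \frac{48 z^{2} - 9 e^{2 z} + 32}{48 z^{2} + 32}.
Check: d/dz[\frac{48 z^{2} - 9 e^{2 z} + 32}{48 z^{2} + 32}] = \frac{- 27 z^{2} e^{2 z} + 27 z e^{2 z} - 18 e^{2 z}}{72 z^{4} + 96 z^{2} + 32} = G'(z).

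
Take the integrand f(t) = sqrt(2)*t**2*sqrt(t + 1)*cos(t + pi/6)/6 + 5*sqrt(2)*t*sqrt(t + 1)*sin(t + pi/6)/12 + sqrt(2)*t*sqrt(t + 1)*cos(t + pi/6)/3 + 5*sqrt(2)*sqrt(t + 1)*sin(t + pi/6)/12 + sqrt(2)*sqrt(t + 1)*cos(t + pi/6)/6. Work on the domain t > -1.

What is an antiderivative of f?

An antiderivative is F(t) = sqrt(2)*(t + 1)**(5/2)*sin(t + pi/6)/6.

Recognize the product-rule pattern: f = u'v + uv' with u = 4*(t/2 + 1/2)**(5/2)/3, v = sin(t + pi/6), so integration by parts undoes it.
Check: d/dt[sqrt(2)*(t + 1)**(5/2)*sin(t + pi/6)/6] = sqrt(2)*t**2*sqrt(t + 1)*cos(t + pi/6)/6 + 5*sqrt(2)*t*sqrt(t + 1)*sin(t + pi/6)/12 + sqrt(2)*t*sqrt(t + 1)*cos(t + pi/6)/3 + 5*sqrt(2)*sqrt(t + 1)*sin(t + pi/6)/12 + sqrt(2)*sqrt(t + 1)*cos(t + pi/6)/6 = f(t).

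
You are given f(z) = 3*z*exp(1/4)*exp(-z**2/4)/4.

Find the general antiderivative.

f matches the chain-rule pattern g'(h)*h' with inner function h(z) = 1/4 - z**2/4; substituting u = h(z) collapses the integral.
Check: d/dz[-3*exp(1/4)*exp(-z**2/4)/2] = 3*z*exp(1/4)*exp(-z**2/4)/4 = f(z).

F(z) = -3*exp(1/4)*exp(-z**2/4)/2 + C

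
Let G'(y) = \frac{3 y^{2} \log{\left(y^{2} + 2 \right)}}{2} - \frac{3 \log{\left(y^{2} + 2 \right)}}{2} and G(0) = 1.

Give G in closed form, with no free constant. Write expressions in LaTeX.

Integrate term by term and add the pieces.
A general antiderivative is - \frac{y^{3}}{3} + 5 y + \left(\frac{y^{3}}{2} - \frac{3 y}{2}\right) \log{\left(y^{2} + 2 \right)} - 5 \sqrt{2} \operatorname{atan}{\left(\frac{\sqrt{2} y}{2} \right)} + C.
The condition gives C = 1 - (0) = 1.
So G(y) = - \frac{y^{3}}{3} + 5 y + \left(\frac{y^{3}}{2} - \frac{3 y}{2}\right) \log{\left(y^{2} + 2 \right)} - 5 \sqrt{2} \operatorname{atan}{\left(\frac{\sqrt{2} y}{2} \right)} + 1.
Check: d/dy[- \frac{y^{3}}{3} + 5 y + \left(\frac{y^{3}}{2} - \frac{3 y}{2}\right) \log{\left(y^{2} + 2 \right)} - 5 \sqrt{2} \operatorname{atan}{\left(\frac{\sqrt{2} y}{2} \right)} + 1] = \frac{3 y^{2} \log{\left(y^{2} + 2 \right)}}{2} - \frac{3 \log{\left(y^{2} + 2 \right)}}{2} = G'(y).

G(y) = - \frac{y^{3}}{3} + 5 y + \left(\frac{y^{3}}{2} - \frac{3 y}{2}\right) \log{\left(y^{2} + 2 \right)} - 5 \sqrt{2} \operatorname{atan}{\left(\frac{\sqrt{2} y}{2} \right)} + 1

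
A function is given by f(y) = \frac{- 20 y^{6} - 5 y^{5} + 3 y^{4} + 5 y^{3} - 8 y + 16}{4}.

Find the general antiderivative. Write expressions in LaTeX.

For F(y) to be correct the identity F'(y) - f(y) = 0 must hold.
Check: d/dy[- \frac{5 y^{7}}{7} - \frac{5 y^{6}}{24} + \frac{3 y^{5}}{20} + \frac{5 y^{4}}{16} - y^{2} + 4 y] = - 5 y^{6} - \frac{5 y^{5}}{4} + \frac{3 y^{4}}{4} + \frac{5 y^{3}}{4} - 2 y + 4, which equals f(y).

F(y) = - \frac{5 y^{7}}{7} - \frac{5 y^{6}}{24} + \frac{3 y^{5}}{20} + \frac{5 y^{4}}{16} - y^{2} + 4 y + C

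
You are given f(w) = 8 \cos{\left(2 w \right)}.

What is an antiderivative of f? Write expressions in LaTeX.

A first test for any F(w): its w-derivative must equal f(w) identically.
Check: d/dw[4 \sin{\left(2 w \right)}] = 8 \cos{\left(2 w \right)} = f(w).

An antiderivative is F(w) = 4 \sin{\left(2 w \right)}.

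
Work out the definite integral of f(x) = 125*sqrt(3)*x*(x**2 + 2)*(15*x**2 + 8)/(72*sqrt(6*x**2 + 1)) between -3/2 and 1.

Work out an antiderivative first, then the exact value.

f has the shape u'v + uv' for u = 5*sqrt(2*x**2 + 1/3)/3 and v = (5*x**2/4 + 5/2)**2 — it is the derivative of the product u*v.
F(x) = 5*(5*x**2/4 + 5/2)**2*sqrt(2*x**2 + 1/3)/3 is an antiderivative of f.
Check: d/dx[5*(5*x**2/4 + 5/2)**2*sqrt(2*x**2 + 1/3)/3] = sqrt(3)*(1875*x**5 + 4750*x**3 + 2000*x)/(72*sqrt(6*x**2 + 1)), which equals f(x).
F(1) = 125*sqrt(21)/16; F(-3/2) = 36125*sqrt(174)/4608.
Integral = F(1) - F(-3/2) = -36125*sqrt(174)/4608 + 125*sqrt(21)/16.

Antiderivative: F(x) = 5*(5*x**2/4 + 5/2)**2*sqrt(2*x**2 + 1/3)/3; value = -36125*sqrt(174)/4608 + 125*sqrt(21)/16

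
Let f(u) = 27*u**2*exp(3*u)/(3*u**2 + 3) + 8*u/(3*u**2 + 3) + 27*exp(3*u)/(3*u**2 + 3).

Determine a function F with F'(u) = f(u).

An antiderivative is F(u) = 3*exp(3*u) + 4*log(u**2 + 1)/3.

Integrate term by term and add the pieces.
Check: d/du[3*exp(3*u) + 4*log(u**2 + 1)/3] = (27*u**2*exp(3*u) + 8*u + 27*exp(3*u))/(3*u**2 + 3), which equals f(u).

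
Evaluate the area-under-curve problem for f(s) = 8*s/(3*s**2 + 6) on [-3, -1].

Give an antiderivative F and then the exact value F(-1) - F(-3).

Antiderivative: F(s) = 4*log(s**2 + 2)/3; value = -4*log(11)/3 + 4*log(3)/3

f matches the chain-rule pattern g'(h)*h' with inner function h(s) = s**2 + 2; substituting u = h(s) collapses the integral.
F(s) = 4*log(s**2 + 2)/3 is an antiderivative of f.
Check: d/ds[4*log(s**2 + 2)/3] = 8*s/(3*s**2 + 6) = f(s).
F(-1) = 4*log(3)/3; F(-3) = 4*log(11)/3.
Integral = F(-1) - F(-3) = -4*log(11)/3 + 4*log(3)/3.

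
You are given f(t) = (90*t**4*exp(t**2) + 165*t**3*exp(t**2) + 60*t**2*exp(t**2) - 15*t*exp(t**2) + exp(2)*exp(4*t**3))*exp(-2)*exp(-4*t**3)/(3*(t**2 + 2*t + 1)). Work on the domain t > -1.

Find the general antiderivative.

Check any antiderivative F(t) by computing F'(t) and comparing it with f(t).
Check: d/dt[-5*exp(-4*t**3 + t**2 - 2)/2 - 1/(3*t + 3)] = (90*t**4 + 165*t**3 + 60*t**2 - 15*t + exp(2)*exp(-t**2)*exp(4*t**3))/(3*t**2*exp(2)*exp(-t**2)*exp(4*t**3) + 6*t*exp(2)*exp(-t**2)*exp(4*t**3) + 3*exp(2)*exp(-t**2)*exp(4*t**3)), which equals f(t).

F(t) = -5*exp(-4*t**3 + t**2 - 2)/2 - 1/(3*t + 3) + C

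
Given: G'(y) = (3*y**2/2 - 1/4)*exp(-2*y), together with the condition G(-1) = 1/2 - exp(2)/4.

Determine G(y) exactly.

G(y) = (-3*y**2 - 3*y + 2*exp(2*y) - 1)*exp(-2*y)/4

G'(y) has the shape u'v + uv' for u = -3*y**2/4 - 3*y/4 - 1/4 and v = exp(-2*y) — it is the derivative of the product u*v.
A general antiderivative is (-3*y**2 - 3*y - 1)*exp(-2*y)/4 + C.
The condition gives C = 1/2 - exp(2)/4 - (-exp(2)/4) = 1/2.
So G(y) = (-3*y**2 - 3*y + 2*exp(2*y) - 1)*exp(-2*y)/4.
Check: d/dy[(-3*y**2 - 3*y + 2*exp(2*y) - 1)*exp(-2*y)/4] = (6*y**2 - 1)*exp(-2*y)/4, which equals G'(y).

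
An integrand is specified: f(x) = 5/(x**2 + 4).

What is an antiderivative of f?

An antiderivative is F(x) = 5*atan(x/2)/2.

Differentiate the proposed F(x) back; it has to land on f(x) exactly.
Check: d/dx[5*atan(x/2)/2] = 5/(x**2 + 4) = f(x).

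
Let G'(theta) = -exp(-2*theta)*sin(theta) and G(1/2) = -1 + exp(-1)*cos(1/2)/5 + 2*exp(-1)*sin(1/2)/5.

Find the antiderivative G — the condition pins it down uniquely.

Any candidate G(theta) must reproduce the stated G'(theta) exactly.
A general antiderivative is 2*exp(-2*theta)*sin(theta)/5 + exp(-2*theta)*cos(theta)/5 + C.
The condition gives C = -1 + exp(-1)*cos(1/2)/5 + 2*exp(-1)*sin(1/2)/5 - (exp(-1)*cos(1/2)/5 + 2*exp(-1)*sin(1/2)/5) = -1.
So G(theta) = -1 + 2*exp(-2*theta)*sin(theta)/5 + exp(-2*theta)*cos(theta)/5.
Check: d/dtheta[-1 + 2*exp(-2*theta)*sin(theta)/5 + exp(-2*theta)*cos(theta)/5] = -exp(-2*theta)*sin(theta) = G'(theta).

G(theta) = -1 + 2*exp(-2*theta)*sin(theta)/5 + exp(-2*theta)*cos(theta)/5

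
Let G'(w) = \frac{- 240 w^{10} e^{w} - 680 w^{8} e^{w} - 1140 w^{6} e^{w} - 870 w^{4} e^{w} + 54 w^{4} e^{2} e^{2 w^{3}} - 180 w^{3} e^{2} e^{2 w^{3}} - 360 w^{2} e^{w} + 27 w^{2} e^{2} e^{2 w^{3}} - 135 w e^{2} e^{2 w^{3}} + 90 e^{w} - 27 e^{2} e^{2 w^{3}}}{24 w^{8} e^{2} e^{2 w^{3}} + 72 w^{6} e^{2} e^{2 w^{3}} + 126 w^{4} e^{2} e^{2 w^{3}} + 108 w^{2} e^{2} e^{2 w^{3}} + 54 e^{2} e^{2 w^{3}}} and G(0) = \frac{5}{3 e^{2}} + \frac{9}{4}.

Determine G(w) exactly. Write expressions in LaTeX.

For G(w) to be correct, d/dw[G] must agree with the stated G'(w) identically.
A general antiderivative is \frac{\frac{5}{4} - \frac{w}{2}}{\frac{2 w^{4}}{3} + w^{2} + 1} + \frac{5 e^{- 2 w^{3} + w - 2}}{3} + C.
The condition gives C = \frac{5}{3 e^{2}} + \frac{9}{4} - (\frac{5}{3 e^{2}} + \frac{5}{4}) = 1.
So G(w) = \frac{\frac{40 w^{4} e^{w} e^{- 2 w^{3}}}{e^{2}} + 24 w^{4} + \frac{60 w^{2} e^{w} e^{- 2 w^{3}}}{e^{2}} + 36 w^{2} - 18 w + \frac{60 e^{w} e^{- 2 w^{3}}}{e^{2}} + 81}{12 \left(2 w^{4} + 3 w^{2} + 3\right)}.
Check: d/dw[\frac{\frac{40 w^{4} e^{w} e^{- 2 w^{3}}}{e^{2}} + 24 w^{4} + \frac{60 w^{2} e^{w} e^{- 2 w^{3}}}{e^{2}} + 36 w^{2} - 18 w + \frac{60 e^{w} e^{- 2 w^{3}}}{e^{2}} + 81}{12 \left(2 w^{4} + 3 w^{2} + 3\right)}] = \frac{- 240 w^{10} e^{w} - 680 w^{8} e^{w} - 1140 w^{6} e^{w} - 870 w^{4} e^{w} + 54 w^{4} e^{2} e^{2 w^{3}} - 180 w^{3} e^{2} e^{2 w^{3}} - 360 w^{2} e^{w} + 27 w^{2} e^{2} e^{2 w^{3}} - 135 w e^{2} e^{2 w^{3}} + 90 e^{w} - 27 e^{2} e^{2 w^{3}}}{24 w^{8} e^{2} e^{2 w^{3}} + 72 w^{6} e^{2} e^{2 w^{3}} + 126 w^{4} e^{2} e^{2 w^{3}} + 108 w^{2} e^{2} e^{2 w^{3}} + 54 e^{2} e^{2 w^{3}}} = G'(w).

G(w) = \frac{\frac{40 w^{4} e^{w} e^{- 2 w^{3}}}{e^{2}} + 24 w^{4} + \frac{60 w^{2} e^{w} e^{- 2 w^{3}}}{e^{2}} + 36 w^{2} - 18 w + \frac{60 e^{w} e^{- 2 w^{3}}}{e^{2}} + 81}{12 \left(2 w^{4} + 3 w^{2} + 3\right)}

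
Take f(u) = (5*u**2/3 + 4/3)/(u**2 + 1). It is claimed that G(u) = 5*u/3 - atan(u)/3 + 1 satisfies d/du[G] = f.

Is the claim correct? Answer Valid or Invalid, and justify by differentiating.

Valid: G'(u) = f(u).

d/du[G] = (5*u**2 + 4)/(3*u**2 + 3)
This equals f(u) exactly, so the claim holds.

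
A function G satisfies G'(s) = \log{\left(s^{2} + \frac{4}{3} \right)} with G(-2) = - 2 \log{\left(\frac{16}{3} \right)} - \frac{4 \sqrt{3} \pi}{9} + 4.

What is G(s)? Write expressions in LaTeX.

Any candidate G(s) must reproduce the stated G'(s) exactly.
A general antiderivative is s \log{\left(s^{2} + \frac{4}{3} \right)} - 2 s + \frac{4 \sqrt{3} \operatorname{atan}{\left(\frac{\sqrt{3} s}{2} \right)}}{3} + C.
The condition gives C = - 2 \log{\left(\frac{16}{3} \right)} - \frac{4 \sqrt{3} \pi}{9} + 4 - (- 2 \log{\left(\frac{16}{3} \right)} - \frac{4 \sqrt{3} \pi}{9} + 4) = 0.
So G(s) = s \log{\left(s^{2} + \frac{4}{3} \right)} - 2 s + \frac{4 \sqrt{3} \operatorname{atan}{\left(\frac{\sqrt{3} s}{2} \right)}}{3}.
Check: d/ds[s \log{\left(s^{2} + \frac{4}{3} \right)} - 2 s + \frac{4 \sqrt{3} \operatorname{atan}{\left(\frac{\sqrt{3} s}{2} \right)}}{3}] = \log{\left(s^{2} + \frac{4}{3} \right)} = G'(s).

G(s) = s \log{\left(s^{2} + \frac{4}{3} \right)} - 2 s + \frac{4 \sqrt{3} \operatorname{atan}{\left(\frac{\sqrt{3} s}{2} \right)}}{3}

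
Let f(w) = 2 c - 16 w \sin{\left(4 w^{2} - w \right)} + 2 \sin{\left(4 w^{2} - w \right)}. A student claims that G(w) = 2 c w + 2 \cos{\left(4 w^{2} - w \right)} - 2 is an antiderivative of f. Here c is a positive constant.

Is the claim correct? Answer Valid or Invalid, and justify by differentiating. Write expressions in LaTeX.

Valid - differentiating G returns exactly f.

d/dw[G] = 2 c - 16 w \sin{\left(4 w^{2} - w \right)} + 2 \sin{\left(4 w^{2} - w \right)}
This equals f(w) exactly, so the claim holds.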